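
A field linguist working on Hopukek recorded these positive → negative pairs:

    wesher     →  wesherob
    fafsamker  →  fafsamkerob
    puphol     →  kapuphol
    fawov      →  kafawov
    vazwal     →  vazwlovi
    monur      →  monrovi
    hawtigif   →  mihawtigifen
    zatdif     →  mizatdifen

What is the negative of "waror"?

kawaror

puphol and vazwal both end in -l yet inflect differently (kapuphol, vazwlovi), so the final letter is not what conditions the rule; the last vowel is.
"waror" has last vowel 'o'. The stems whose last vowel is 'o' (puphol → kapuphol, fawov → kafawov) add the prefix ka-.
The other patterns: stems whose last vowel is 'e' add -ob; stems whose last vowel is 'a' or 'u' delete the last vowel and add -ovi; stems whose last vowel is 'i' add mi- … -en around the stem.
So waror → kawaror.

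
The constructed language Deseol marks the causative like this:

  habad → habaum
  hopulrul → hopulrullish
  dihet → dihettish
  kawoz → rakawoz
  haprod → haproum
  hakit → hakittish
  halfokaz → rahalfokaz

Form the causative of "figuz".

rafiguz

"figuz" ends in -z. The stems ending in -z (kawoz → rakawoz, halfokaz → rahalfokaz) add the prefix ra-.
So figuz → rafiguz.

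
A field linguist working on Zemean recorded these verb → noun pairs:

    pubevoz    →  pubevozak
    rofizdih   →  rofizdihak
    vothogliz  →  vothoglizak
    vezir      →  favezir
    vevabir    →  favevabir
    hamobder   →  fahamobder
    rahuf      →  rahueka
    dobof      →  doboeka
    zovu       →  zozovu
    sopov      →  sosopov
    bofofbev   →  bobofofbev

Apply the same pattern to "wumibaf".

"wumibaf" ends in -f. The stems ending in -f (rahuf → rahueka, dobof → doboeka) drop the final letter and add -eka.
The other patterns: stems ending in -h or -z add -ak; stems ending in -r add the prefix fa-; stems ending in -u or -v repeat the first consonant+vowel as a prefix.
So wumibaf → wumibaeka.

wumibaeka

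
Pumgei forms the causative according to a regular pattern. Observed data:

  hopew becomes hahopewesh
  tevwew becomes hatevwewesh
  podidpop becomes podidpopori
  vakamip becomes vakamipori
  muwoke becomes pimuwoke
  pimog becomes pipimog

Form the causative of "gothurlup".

hopew and muwoke both have last vowel 'e' yet inflect differently (hahopewesh, pimuwoke), so the last vowel is not what conditions the rule; the final letter is.
"gothurlup" ends in -p. The stems ending in -p (vakamip → vakamipori, podidpop → podidpopori) add -ori.
The other patterns: stems ending in -w add ha- … -esh around the stem; stems ending in -e or -g add the prefix pi-.
So gothurlup → gothurlupori.

gothurlupori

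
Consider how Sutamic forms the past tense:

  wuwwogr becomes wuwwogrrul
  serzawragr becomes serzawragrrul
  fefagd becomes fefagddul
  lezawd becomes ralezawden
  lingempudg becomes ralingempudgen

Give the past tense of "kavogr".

"kavogr" has second-to-last letter 'g'. The stems whose second-to-last letter is 'g' (wuwwogr → wuwwogrrul, serzawragr → serzawragrrul, fefagd → fefagddul) double the final consonant and add -ul.
So kavogr → kavogrrul.

kavogrrul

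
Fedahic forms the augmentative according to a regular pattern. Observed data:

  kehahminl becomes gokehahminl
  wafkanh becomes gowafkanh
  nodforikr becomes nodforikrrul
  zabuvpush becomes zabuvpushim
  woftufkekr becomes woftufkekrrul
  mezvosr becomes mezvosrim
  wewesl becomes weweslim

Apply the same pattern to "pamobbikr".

"pamobbikr" has second-to-last letter 'k'. The stems whose second-to-last letter is 'k' (nodforikr → nodforikrrul, woftufkekr → woftufkekrrul) double the final consonant and add -ul.
The other patterns: stems whose second-to-last letter is 's' add -im; stems whose second-to-last letter is 'n' add the prefix go-.
So pamobbikr → pamobbikrrul.

pamobbikrrul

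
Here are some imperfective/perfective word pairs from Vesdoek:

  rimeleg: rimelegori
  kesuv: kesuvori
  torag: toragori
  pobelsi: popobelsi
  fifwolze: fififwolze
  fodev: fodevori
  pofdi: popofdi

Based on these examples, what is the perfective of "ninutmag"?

ninutmagori

fifwolze and rimeleg both have last vowel 'e' yet inflect differently (fififwolze, rimelegori), so the last vowel is not what conditions the rule; whether the stem ends in a vowel or a consonant is.
"ninutmag" ends in a consonant. The stems ending in a consonant (kesuv → kesuvori, torag → toragori, rimeleg → rimelegori) add -ori.
The other pattern: stems ending in a vowel repeat the first consonant+vowel as a prefix.
So ninutmag → ninutmagori.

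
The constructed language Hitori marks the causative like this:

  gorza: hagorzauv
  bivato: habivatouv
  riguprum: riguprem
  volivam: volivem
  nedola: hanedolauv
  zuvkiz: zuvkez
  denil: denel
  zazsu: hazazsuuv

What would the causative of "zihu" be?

hazihuuv

volivam and nedola both have last vowel 'a' yet inflect differently (volivem, hanedolauv), so the last vowel is not what conditions the rule; whether the stem ends in a vowel or a consonant is.
"zihu" ends in a vowel. The stems ending in a vowel (nedola → hanedolauv, bivato → habivatouv, gorza → hagorzauv) add ha- … -uv around the stem.
The other pattern: stems ending in a consonant change the last vowel to 'e'.
So zihu → hazihuuv.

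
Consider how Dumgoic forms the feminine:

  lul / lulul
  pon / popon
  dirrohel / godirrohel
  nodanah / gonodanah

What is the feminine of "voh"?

vovoh

"voh" has 1 vowel. The stems with 1 vowel (lul → lulul, pon → popon) repeat the first consonant+vowel as a prefix.
So voh → vovoh.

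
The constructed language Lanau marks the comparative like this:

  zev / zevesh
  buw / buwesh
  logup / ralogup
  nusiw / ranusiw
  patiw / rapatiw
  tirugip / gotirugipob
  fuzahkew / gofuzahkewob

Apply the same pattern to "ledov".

raledov

"ledov" has 2 vowels. The stems with 2 vowels (logup → ralogup, nusiw → ranusiw, patiw → rapatiw) add the prefix ra-.
The other patterns: stems with 1 vowel add -esh; stems with 3 vowels add go- … -ob around the stem.
So ledov → raledov.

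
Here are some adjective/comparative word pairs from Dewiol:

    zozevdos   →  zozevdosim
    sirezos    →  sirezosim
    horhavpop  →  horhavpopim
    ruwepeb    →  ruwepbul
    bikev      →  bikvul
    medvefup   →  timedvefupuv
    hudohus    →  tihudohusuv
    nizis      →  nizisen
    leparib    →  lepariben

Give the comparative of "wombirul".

horhavpop and medvefup both end in -p yet inflect differently (horhavpopim, timedvefupuv), so the final letter is not what conditions the rule; the last vowel is.
"wombirul" has last vowel 'u'. The stems whose last vowel is 'u' (medvefup → timedvefupuv, hudohus → tihudohusuv) add ti- … -uv around the stem.
The other patterns: stems whose last vowel is 'o' add -im; stems whose last vowel is 'e' delete the last vowel and add -ul; stems whose last vowel is 'i' add -en.
So wombirul → tiwombiruluv.

tiwombiruluv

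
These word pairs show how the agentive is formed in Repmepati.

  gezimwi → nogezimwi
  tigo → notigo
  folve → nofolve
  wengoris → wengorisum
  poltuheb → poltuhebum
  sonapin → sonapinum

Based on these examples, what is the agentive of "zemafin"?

zemafinum

gezimwi and wengoris both have last vowel 'i' yet inflect differently (nogezimwi, wengorisum), so the last vowel is not what conditions the rule; whether the stem ends in a vowel or a consonant is.
"zemafin" ends in a consonant. The stems ending in a consonant (wengoris → wengorisum, poltuheb → poltuhebum, sonapin → sonapinum) add -um.
The other pattern: stems ending in a vowel add the prefix no-.
So zemafin → zemafinum.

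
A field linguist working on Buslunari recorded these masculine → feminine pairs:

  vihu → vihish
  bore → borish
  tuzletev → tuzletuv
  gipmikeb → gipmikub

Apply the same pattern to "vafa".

bore and tuzletev both have last vowel 'e' yet inflect differently (borish, tuzletuv), so the last vowel is not what conditions the rule; whether the stem ends in a vowel or a consonant is.
"vafa" ends in a vowel. The stems ending in a vowel (vihu → vihish, bore → borish) drop the final letter and add -ish.
The other pattern: stems ending in a consonant change the last vowel to 'u'.
So vafa → vafish.

vafish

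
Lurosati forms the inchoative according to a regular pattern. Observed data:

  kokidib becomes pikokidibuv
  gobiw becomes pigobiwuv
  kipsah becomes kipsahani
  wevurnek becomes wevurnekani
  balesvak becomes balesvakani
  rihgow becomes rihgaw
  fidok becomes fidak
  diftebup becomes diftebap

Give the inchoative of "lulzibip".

"lulzibip" has last vowel 'i'. The stems whose last vowel is 'i' (kokidib → pikokidibuv, gobiw → pigobiwuv) add pi- … -uv around the stem.
So lulzibip → pilulzibipuv.

pilulzibipuv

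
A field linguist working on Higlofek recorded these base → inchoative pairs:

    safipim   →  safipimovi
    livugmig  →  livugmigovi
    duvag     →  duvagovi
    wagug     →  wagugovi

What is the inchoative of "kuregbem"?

Every pair shown (safipim → safipimovi, livugmig → livugmigovi, duvag → duvagovi, …) follows the same rule: add -ovi.
So kuregbem → kuregbemovi.

kuregbemovi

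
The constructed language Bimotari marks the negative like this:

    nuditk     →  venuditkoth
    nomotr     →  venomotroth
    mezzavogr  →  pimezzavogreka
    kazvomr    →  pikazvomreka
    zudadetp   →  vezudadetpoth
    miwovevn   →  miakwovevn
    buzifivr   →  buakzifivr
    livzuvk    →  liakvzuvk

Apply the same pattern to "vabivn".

nomotr and buzifivr both end in -r yet inflect differently (venomotroth, buakzifivr), so the final letter is not what conditions the rule; the second-to-last letter is.
"vabivn" has second-to-last letter 'v'. The stems whose second-to-last letter is 'v' (buzifivr → buakzifivr, miwovevn → miakwovevn, livzuvk → liakvzuvk) insert -ak- after the first vowel.
The other patterns: stems whose second-to-last letter is 't' add ve- … -oth around the stem; stems whose second-to-last letter is 'g' or 'm' add pi- … -eka around the stem.
So vabivn → vaakbivn.

vaakbivn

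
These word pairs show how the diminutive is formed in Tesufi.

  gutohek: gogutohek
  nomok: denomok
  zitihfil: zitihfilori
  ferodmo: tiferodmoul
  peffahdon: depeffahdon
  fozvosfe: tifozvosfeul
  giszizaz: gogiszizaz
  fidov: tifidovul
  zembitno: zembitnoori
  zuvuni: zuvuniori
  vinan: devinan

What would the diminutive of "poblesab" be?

depoblesab

zembitno and ferodmo both end in -o yet inflect differently (zembitnoori, tiferodmoul), so the final letter is not what conditions the rule; the first letter is.
"poblesab" begins with p-. The one such stem in the data (peffahdon → depeffahdon) adds the prefix de-, so the same rule applies.
The other patterns: stems beginning with g- add the prefix go-; stems beginning with z- add -ori; stems beginning with f- add ti- … -ul around the stem.
So poblesab → depoblesab.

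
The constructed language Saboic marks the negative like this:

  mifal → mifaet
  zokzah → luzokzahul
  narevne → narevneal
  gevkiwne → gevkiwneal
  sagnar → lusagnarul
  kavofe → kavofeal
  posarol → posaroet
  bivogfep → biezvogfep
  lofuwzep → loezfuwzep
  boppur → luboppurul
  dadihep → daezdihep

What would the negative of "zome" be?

gevkiwne and dadihep both have last vowel 'e' yet inflect differently (gevkiwneal, daezdihep), so the last vowel is not what conditions the rule; the final letter is.
"zome" ends in -e. The stems ending in -e (gevkiwne → gevkiwneal, kavofe → kavofeal, narevne → narevneal) add -al.
So zome → zomeal.

zomeal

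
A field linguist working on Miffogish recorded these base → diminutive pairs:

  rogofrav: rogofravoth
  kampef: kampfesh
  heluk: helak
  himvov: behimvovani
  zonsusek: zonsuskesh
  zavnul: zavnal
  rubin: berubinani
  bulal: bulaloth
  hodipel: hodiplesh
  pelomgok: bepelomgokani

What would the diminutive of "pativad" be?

pativadoth

zavnul and hodipel both end in -l yet inflect differently (zavnal, hodiplesh), so the final letter is not what conditions the rule; the last vowel is.
"pativad" has last vowel 'a'. The stems whose last vowel is 'a' (bulal → bulaloth, rogofrav → rogofravoth) add -oth.
The other patterns: stems whose last vowel is 'u' change the last vowel to 'a'; stems whose last vowel is 'e' delete the last vowel and add -esh; stems whose last vowel is 'i' or 'o' add be- … -ani around the stem.
So pativad → pativadoth.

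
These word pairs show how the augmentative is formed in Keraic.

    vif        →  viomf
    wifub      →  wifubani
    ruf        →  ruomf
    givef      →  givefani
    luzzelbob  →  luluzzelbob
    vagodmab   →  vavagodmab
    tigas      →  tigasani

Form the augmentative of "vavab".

vif and givef both end in -f yet inflect differently (viomf, givefani), so the final letter is not what conditions the rule; the number of vowels is.
"vavab" has 2 vowels. The stems with 2 vowels (tigas → tigasani, wifub → wifubani, givef → givefani) add -ani.
So vavab → vavabani.

vavabani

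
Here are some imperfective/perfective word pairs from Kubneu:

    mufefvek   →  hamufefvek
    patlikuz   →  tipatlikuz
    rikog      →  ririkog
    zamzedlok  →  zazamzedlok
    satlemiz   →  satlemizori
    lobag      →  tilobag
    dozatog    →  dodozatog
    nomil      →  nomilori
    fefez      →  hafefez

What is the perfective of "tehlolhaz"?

"tehlolhaz" has last vowel 'a'. The one such stem in the data (lobag → tilobag) adds the prefix ti-, so the same rule applies.
So tehlolhaz → titehlolhaz.

titehlolhaz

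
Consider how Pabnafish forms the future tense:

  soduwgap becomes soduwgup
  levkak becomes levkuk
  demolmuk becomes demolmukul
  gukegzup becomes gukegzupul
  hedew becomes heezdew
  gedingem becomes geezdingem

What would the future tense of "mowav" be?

"mowav" has last vowel 'a'. The stems whose last vowel is 'a' (soduwgap → soduwgup, levkak → levkuk) change the last vowel to 'u'.
The other patterns: stems whose last vowel is 'u' add -ul; stems whose last vowel is 'e' insert -ez- after the first vowel.
So mowav → mowuv.

mowuv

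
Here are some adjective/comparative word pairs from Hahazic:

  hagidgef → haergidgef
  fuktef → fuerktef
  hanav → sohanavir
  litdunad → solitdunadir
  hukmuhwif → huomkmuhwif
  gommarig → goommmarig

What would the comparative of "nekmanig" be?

neomkmanig

hagidgef and hukmuhwif both end in -f yet inflect differently (haergidgef, huomkmuhwif), so the final letter is not what conditions the rule; the last vowel is.
"nekmanig" has last vowel 'i'. The stems whose last vowel is 'i' (hukmuhwif → huomkmuhwif, gommarig → goommmarig) insert -om- after the first vowel.
So nekmanig → neomkmanig.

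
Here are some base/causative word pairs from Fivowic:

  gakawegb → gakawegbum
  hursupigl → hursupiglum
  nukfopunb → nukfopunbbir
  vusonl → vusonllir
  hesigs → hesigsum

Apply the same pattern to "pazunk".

pazunkkir

hursupigl and vusonl both end in -l yet inflect differently (hursupiglum, vusonllir), so the final letter is not what conditions the rule; the second-to-last letter is.
"pazunk" has second-to-last letter 'n'. The stems whose second-to-last letter is 'n' (vusonl → vusonllir, nukfopunb → nukfopunbbir) double the final consonant and add -ir.
The other pattern: stems whose second-to-last letter is 'g' add -um.
So pazunk → pazunkkir.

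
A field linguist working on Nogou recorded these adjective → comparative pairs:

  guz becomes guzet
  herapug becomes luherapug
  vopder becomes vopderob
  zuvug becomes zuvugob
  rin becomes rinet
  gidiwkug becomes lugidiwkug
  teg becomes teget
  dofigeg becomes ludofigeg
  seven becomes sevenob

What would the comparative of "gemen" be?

gemenob

rin and seven both end in -n yet inflect differently (rinet, sevenob), so the final letter is not what conditions the rule; the number of vowels is.
"gemen" has 2 vowels. The stems with 2 vowels (seven → sevenob, vopder → vopderob, zuvug → zuvugob) add -ob.
So gemen → gemenob.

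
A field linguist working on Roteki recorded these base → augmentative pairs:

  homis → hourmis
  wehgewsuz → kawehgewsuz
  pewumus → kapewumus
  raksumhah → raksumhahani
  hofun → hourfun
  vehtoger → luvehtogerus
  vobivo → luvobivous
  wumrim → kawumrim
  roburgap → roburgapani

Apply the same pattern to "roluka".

rolukaani

"roluka" begins with r-. The stems beginning with r- (roburgap → roburgapani, raksumhah → raksumhahani) add -ani.
The other patterns: stems beginning with h- insert -ur- after the first vowel; stems beginning with v- add lu- … -us around the stem; stems beginning with p- or w- add the prefix ka-.
So roluka → rolukaani.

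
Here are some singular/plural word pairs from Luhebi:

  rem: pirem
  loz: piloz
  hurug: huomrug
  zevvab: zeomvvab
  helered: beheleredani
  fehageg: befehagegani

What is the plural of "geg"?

pigeg

hurug and fehageg both end in -g yet inflect differently (huomrug, befehagegani), so the final letter is not what conditions the rule; the number of vowels is.
"geg" has 1 vowel. The stems with 1 vowel (rem → pirem, loz → piloz) add the prefix pi-.
The other patterns: stems with 2 vowels insert -om- after the first vowel; stems with 3 vowels add be- … -ani around the stem.
So geg → pigeg.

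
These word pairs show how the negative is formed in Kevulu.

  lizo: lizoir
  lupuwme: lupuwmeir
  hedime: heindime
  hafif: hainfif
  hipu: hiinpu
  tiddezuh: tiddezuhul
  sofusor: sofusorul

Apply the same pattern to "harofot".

lupuwme and hedime both end in -e yet inflect differently (lupuwmeir, heindime), so the final letter is not what conditions the rule; the first letter is.
"harofot" begins with h-. The stems beginning with h- (hedime → heindime, hafif → hainfif, hipu → hiinpu) insert -in- after the first vowel.
The other patterns: stems beginning with l- add -ir; stems beginning with s- or t- add -ul.
So harofot → hainrofot.

hainrofot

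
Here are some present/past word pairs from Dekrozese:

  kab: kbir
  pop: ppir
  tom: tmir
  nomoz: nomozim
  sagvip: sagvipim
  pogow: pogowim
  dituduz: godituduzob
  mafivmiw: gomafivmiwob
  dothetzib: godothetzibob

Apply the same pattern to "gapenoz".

pop and sagvip both end in -p yet inflect differently (ppir, sagvipim), so the final letter is not what conditions the rule; the number of vowels is.
"gapenoz" has 3 vowels. The stems with 3 vowels (dituduz → godituduzob, mafivmiw → gomafivmiwob, dothetzib → godothetzibob) add go- … -ob around the stem.
The other patterns: stems with 1 vowel delete the last vowel and add -ir; stems with 2 vowels add -im.
So gapenoz → gogapenozob.

gogapenozob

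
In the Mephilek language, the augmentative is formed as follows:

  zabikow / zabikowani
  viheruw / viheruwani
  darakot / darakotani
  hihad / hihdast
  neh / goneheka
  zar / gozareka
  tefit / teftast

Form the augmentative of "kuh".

tefit and darakot both end in -t yet inflect differently (teftast, darakotani), so the final letter is not what conditions the rule; the number of vowels is.
"kuh" has 1 vowel. The stems with 1 vowel (neh → goneheka, zar → gozareka) add go- … -eka around the stem.
The other patterns: stems with 2 vowels delete the last vowel and add -ast; stems with 3 vowels add -ani.
So kuh → gokuheka.

gokuheka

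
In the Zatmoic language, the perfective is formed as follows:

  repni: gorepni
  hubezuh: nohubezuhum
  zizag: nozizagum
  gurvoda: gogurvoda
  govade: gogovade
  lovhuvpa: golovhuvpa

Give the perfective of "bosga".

"bosga" ends in a vowel. The stems ending in a vowel (govade → gogovade, lovhuvpa → golovhuvpa, repni → gorepni) add the prefix go-.
The other pattern: stems ending in a consonant add no- … -um around the stem.
So bosga → gobosga.

gobosga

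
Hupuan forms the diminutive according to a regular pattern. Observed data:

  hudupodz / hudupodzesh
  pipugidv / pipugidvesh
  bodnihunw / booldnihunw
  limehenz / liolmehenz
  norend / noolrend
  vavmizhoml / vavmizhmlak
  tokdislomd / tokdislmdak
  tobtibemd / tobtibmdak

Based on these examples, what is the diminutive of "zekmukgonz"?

zeolkmukgonz

hudupodz and limehenz both end in -z yet inflect differently (hudupodzesh, liolmehenz), so the final letter is not what conditions the rule; the second-to-last letter is.
"zekmukgonz" has second-to-last letter 'n'. The stems whose second-to-last letter is 'n' (bodnihunw → booldnihunw, limehenz → liolmehenz, norend → noolrend) insert -ol- after the first vowel.
So zekmukgonz → zeolkmukgonz.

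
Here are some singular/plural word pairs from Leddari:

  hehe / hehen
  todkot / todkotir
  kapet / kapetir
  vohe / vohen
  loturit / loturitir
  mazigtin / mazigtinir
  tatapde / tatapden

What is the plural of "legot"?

legotir

vohe and kapet both have last vowel 'e' yet inflect differently (vohen, kapetir), so the last vowel is not what conditions the rule; the final letter is.
"legot" ends in -t. The stems ending in -t (kapet → kapetir, todkot → todkotir, loturit → loturitir) add -ir.
So legot → legotir.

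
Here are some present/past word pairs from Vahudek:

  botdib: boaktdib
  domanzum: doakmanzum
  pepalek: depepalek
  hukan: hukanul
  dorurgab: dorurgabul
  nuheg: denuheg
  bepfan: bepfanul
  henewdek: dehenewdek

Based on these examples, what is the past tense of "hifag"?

hifagul

botdib and dorurgab both end in -b yet inflect differently (boaktdib, dorurgabul), so the final letter is not what conditions the rule; the last vowel is.
"hifag" has last vowel 'a'. The stems whose last vowel is 'a' (dorurgab → dorurgabul, bepfan → bepfanul, hukan → hukanul) add -ul.
So hifag → hifagul.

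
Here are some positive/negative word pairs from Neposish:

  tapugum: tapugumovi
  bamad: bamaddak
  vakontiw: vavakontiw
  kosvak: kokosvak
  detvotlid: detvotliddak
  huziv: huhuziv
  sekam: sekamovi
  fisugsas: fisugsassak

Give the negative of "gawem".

fisugsas and sekam both have last vowel 'a' yet inflect differently (fisugsassak, sekamovi), so the last vowel is not what conditions the rule; the final letter is.
"gawem" ends in -m. The stems ending in -m (tapugum → tapugumovi, sekam → sekamovi) add -ovi.
The other patterns: stems ending in -d or -s double the final consonant and add -ak; stems ending in -k, -v or -w repeat the first consonant+vowel as a prefix.
So gawem → gawemovi.

gawemovi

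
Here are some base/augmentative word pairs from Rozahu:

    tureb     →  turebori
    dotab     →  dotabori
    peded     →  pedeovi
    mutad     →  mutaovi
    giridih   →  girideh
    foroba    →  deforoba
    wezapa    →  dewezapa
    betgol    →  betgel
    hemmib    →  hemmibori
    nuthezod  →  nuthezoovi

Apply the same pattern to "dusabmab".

mutad and dotab both have last vowel 'a' yet inflect differently (mutaovi, dotabori), so the last vowel is not what conditions the rule; the final letter is.
"dusabmab" ends in -b. The stems ending in -b (dotab → dotabori, hemmib → hemmibori, tureb → turebori) add -ori.
The other patterns: stems ending in -d drop the final letter and add -ovi; stems ending in -a add the prefix de-; stems ending in -h or -l change the last vowel to 'e'.
So dusabmab → dusabmabori.

dusabmabori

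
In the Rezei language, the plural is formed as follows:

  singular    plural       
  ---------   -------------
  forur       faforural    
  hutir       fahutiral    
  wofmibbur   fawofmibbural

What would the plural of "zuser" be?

Every pair shown (forur → faforural, hutir → fahutiral, wofmibbur → fawofmibbural) follows the same rule: add fa- … -al around the stem.
So zuser → fazuseral.

fazuseral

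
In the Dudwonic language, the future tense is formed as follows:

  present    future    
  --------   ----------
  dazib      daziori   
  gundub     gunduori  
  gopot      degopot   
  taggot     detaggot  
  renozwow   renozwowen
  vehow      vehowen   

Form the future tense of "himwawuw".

himwawuwen

gopot and renozwow both have last vowel 'o' yet inflect differently (degopot, renozwowen), so the last vowel is not what conditions the rule; the final letter is.
"himwawuw" ends in -w. The stems ending in -w (renozwow → renozwowen, vehow → vehowen) add -en.
So himwawuw → himwawuwen.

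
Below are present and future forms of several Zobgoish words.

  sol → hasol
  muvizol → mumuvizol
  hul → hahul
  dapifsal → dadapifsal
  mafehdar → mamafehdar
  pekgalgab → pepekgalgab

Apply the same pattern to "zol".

hazol

dapifsal and hul both end in -l yet inflect differently (dadapifsal, hahul), so the final letter is not what conditions the rule; the number of vowels is.
"zol" has 1 vowel. The stems with 1 vowel (hul → hahul, sol → hasol) add the prefix ha-.
The other pattern: stems with 3 vowels repeat the first consonant+vowel as a prefix.
So zol → hazol.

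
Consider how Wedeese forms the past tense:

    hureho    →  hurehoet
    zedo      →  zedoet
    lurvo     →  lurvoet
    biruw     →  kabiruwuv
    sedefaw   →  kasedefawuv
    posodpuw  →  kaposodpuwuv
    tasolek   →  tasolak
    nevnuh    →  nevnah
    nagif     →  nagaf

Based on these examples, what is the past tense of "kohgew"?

kakohgewuv

"kohgew" ends in -w. The stems ending in -w (biruw → kabiruwuv, sedefaw → kasedefawuv, posodpuw → kaposodpuwuv) add ka- … -uv around the stem.
So kohgew → kakohgewuv.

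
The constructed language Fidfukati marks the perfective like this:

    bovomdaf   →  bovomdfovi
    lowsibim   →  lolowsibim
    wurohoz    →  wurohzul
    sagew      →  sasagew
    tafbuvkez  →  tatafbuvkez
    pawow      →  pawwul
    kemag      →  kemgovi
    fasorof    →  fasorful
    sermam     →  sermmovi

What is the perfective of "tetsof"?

tetsful

fasorof and bovomdaf both end in -f yet inflect differently (fasorful, bovomdfovi), so the final letter is not what conditions the rule; the last vowel is.
"tetsof" has last vowel 'o'. The stems whose last vowel is 'o' (fasorof → fasorful, wurohoz → wurohzul, pawow → pawwul) delete the last vowel and add -ul.
The other patterns: stems whose last vowel is 'a' delete the last vowel and add -ovi; stems whose last vowel is 'e' or 'i' repeat the first consonant+vowel as a prefix.
So tetsof → tetsful.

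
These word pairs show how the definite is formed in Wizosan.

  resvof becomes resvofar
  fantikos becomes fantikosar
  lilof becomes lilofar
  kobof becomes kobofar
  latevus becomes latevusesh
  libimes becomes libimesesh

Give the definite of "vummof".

vummofar

fantikos and latevus both end in -s yet inflect differently (fantikosar, latevusesh), so the final letter is not what conditions the rule; the last vowel is.
"vummof" has last vowel 'o'. The stems whose last vowel is 'o' (resvof → resvofar, fantikos → fantikosar, lilof → lilofar) add -ar.
The other pattern: stems whose last vowel is 'e' or 'u' add -esh.
So vummof → vummofar.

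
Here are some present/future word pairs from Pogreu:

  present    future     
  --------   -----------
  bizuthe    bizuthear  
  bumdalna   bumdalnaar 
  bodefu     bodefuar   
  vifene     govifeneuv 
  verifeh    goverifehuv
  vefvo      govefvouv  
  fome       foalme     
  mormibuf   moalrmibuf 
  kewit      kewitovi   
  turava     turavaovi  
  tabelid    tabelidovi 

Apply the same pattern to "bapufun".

bizuthe and vifene both end in -e yet inflect differently (bizuthear, govifeneuv), so the final letter is not what conditions the rule; the first letter is.
"bapufun" begins with b-. The stems beginning with b- (bizuthe → bizuthear, bumdalna → bumdalnaar, bodefu → bodefuar) add -ar.
The other patterns: stems beginning with v- add go- … -uv around the stem; stems beginning with f- or m- insert -al- after the first vowel; stems beginning with k- or t- add -ovi.
So bapufun → bapufunar.

bapufunar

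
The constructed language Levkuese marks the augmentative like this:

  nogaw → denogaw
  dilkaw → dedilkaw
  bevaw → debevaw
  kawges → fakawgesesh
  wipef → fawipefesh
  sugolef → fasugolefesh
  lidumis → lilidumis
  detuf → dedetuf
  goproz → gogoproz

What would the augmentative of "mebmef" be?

kawges and lidumis both end in -s yet inflect differently (fakawgesesh, lilidumis), so the final letter is not what conditions the rule; the last vowel is.
"mebmef" has last vowel 'e'. The stems whose last vowel is 'e' (kawges → fakawgesesh, wipef → fawipefesh, sugolef → fasugolefesh) add fa- … -esh around the stem.
The other patterns: stems whose last vowel is 'a' add the prefix de-; stems whose last vowel is 'i', 'o' or 'u' repeat the first consonant+vowel as a prefix.
So mebmef → famebmefesh.

famebmefesh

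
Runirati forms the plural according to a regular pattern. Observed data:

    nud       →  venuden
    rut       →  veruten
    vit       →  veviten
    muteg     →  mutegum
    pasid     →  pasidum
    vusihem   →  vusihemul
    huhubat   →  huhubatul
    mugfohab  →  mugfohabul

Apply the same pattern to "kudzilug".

"kudzilug" has 3 vowels. The stems with 3 vowels (vusihem → vusihemul, huhubat → huhubatul, mugfohab → mugfohabul) add -ul.
So kudzilug → kudzilugul.

kudzilugul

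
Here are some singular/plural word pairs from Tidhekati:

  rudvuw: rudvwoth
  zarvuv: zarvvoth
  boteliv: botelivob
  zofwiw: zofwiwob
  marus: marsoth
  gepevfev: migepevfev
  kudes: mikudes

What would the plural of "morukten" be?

mimorukten

"morukten" has last vowel 'e'. The stems whose last vowel is 'e' (gepevfev → migepevfev, kudes → mikudes) add the prefix mi-.
So morukten → mimorukten.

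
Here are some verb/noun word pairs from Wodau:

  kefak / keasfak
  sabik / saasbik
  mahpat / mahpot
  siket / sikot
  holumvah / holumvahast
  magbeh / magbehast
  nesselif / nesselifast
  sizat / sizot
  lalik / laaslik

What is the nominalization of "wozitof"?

kefak and sizat both have last vowel 'a' yet inflect differently (keasfak, sizot), so the last vowel is not what conditions the rule; the final letter is.
"wozitof" ends in -f. The one such stem in the data (nesselif → nesselifast) adds -ast, so the same rule applies.
So wozitof → wozitofast.

wozitofast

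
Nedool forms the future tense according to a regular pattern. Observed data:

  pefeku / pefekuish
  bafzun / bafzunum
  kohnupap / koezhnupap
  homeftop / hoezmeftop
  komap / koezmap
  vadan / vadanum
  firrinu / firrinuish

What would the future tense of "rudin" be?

vadan and kohnupap both have last vowel 'a' yet inflect differently (vadanum, koezhnupap), so the last vowel is not what conditions the rule; the final letter is.
"rudin" ends in -n. The stems ending in -n (bafzun → bafzunum, vadan → vadanum) add -um.
So rudin → rudinum.

rudinum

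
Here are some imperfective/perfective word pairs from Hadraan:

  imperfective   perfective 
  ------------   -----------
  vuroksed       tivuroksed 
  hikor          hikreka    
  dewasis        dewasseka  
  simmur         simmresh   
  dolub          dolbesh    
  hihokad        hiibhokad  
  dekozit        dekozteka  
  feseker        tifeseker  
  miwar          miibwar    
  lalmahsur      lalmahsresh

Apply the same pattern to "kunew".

simmur and feseker both end in -r yet inflect differently (simmresh, tifeseker), so the final letter is not what conditions the rule; the last vowel is.
"kunew" has last vowel 'e'. The stems whose last vowel is 'e' (feseker → tifeseker, vuroksed → tivuroksed) add the prefix ti-.
So kunew → tikunew.

tikunew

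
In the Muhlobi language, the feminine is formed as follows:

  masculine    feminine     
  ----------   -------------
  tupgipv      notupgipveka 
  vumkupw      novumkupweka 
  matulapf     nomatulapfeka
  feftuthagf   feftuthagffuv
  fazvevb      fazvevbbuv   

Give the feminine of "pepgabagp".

pepgabagppuv

matulapf and feftuthagf both end in -f yet inflect differently (nomatulapfeka, feftuthagffuv), so the final letter is not what conditions the rule; the second-to-last letter is.
"pepgabagp" has second-to-last letter 'g'. The one such stem in the data (feftuthagf → feftuthagffuv) doubles the final consonant and adds -uv (as does fazvevb), so the same rule applies.
The other pattern: stems whose second-to-last letter is 'p' add no- … -eka around the stem.
So pepgabagp → pepgabagppuv.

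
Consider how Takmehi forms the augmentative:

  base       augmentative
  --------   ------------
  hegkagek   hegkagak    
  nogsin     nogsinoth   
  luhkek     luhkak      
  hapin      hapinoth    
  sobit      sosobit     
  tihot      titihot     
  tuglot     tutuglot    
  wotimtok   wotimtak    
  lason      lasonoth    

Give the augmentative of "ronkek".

"ronkek" ends in -k. The stems ending in -k (hegkagek → hegkagak, luhkek → luhkak, wotimtok → wotimtak) change the last vowel to 'a'.
The other patterns: stems ending in -n add -oth; stems ending in -t repeat the first consonant+vowel as a prefix.
So ronkek → ronkak.

ronkak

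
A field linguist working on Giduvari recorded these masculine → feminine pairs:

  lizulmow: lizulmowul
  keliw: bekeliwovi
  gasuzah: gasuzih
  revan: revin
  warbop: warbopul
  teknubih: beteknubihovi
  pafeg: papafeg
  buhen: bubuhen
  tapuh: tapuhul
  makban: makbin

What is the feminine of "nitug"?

nitugul

"nitug" has last vowel 'u'. The one such stem in the data (tapuh → tapuhul) adds -ul, so the same rule applies.
So nitug → nitugul.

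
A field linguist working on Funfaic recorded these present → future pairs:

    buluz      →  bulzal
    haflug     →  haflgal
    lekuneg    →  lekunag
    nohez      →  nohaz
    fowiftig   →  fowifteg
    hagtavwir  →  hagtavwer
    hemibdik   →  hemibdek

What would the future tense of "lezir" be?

lezer

"lezir" has last vowel 'i'. The stems whose last vowel is 'i' (fowiftig → fowifteg, hagtavwir → hagtavwer, hemibdik → hemibdek) change the last vowel to 'e'.
The other patterns: stems whose last vowel is 'u' delete the last vowel and add -al; stems whose last vowel is 'e' change the last vowel to 'a'.
So lezir → lezer.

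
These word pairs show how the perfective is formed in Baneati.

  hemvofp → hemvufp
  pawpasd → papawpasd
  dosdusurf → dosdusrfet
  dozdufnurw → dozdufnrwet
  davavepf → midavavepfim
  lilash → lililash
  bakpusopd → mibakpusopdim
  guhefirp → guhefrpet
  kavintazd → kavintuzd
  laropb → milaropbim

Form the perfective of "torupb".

mitorupbim

"torupb" has second-to-last letter 'p'. The stems whose second-to-last letter is 'p' (davavepf → midavavepfim, laropb → milaropbim, bakpusopd → mibakpusopdim) add mi- … -im around the stem.
The other patterns: stems whose second-to-last letter is 's' repeat the first consonant+vowel as a prefix; stems whose second-to-last letter is 'r' delete the last vowel and add -et; stems whose second-to-last letter is 'f' or 'z' change the last vowel to 'u'.
So torupb → mitorupbim.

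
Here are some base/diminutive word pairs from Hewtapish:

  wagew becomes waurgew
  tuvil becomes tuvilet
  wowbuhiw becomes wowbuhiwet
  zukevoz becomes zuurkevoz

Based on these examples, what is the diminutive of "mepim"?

mepimet

wowbuhiw and wagew both end in -w yet inflect differently (wowbuhiwet, waurgew), so the final letter is not what conditions the rule; the last vowel is.
"mepim" has last vowel 'i'. The stems whose last vowel is 'i' (tuvil → tuvilet, wowbuhiw → wowbuhiwet) add -et.
So mepim → mepimet.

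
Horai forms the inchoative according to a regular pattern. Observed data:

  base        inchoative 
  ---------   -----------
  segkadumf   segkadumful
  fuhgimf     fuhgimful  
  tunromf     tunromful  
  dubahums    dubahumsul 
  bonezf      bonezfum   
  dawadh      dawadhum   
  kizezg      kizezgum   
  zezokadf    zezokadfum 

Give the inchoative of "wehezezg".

wehezezgum

segkadumf and bonezf both end in -f yet inflect differently (segkadumful, bonezfum), so the final letter is not what conditions the rule; the second-to-last letter is.
"wehezezg" has second-to-last letter 'z'. The stems whose second-to-last letter is 'z' (bonezf → bonezfum, kizezg → kizezgum) add -um.
The other pattern: stems whose second-to-last letter is 'm' add -ul.
So wehezezg → wehezezgum.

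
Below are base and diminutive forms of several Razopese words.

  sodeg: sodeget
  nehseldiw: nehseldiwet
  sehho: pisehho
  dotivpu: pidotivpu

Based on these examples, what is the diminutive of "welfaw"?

welfawet

sodeg and sehho both begin with s- yet inflect differently (sodeget, pisehho), so the first letter is not what conditions the rule; whether the stem ends in a vowel or a consonant is.
"welfaw" ends in a consonant. The stems ending in a consonant (sodeg → sodeget, nehseldiw → nehseldiwet) add -et.
The other pattern: stems ending in a vowel add the prefix pi-.
So welfaw → welfawet.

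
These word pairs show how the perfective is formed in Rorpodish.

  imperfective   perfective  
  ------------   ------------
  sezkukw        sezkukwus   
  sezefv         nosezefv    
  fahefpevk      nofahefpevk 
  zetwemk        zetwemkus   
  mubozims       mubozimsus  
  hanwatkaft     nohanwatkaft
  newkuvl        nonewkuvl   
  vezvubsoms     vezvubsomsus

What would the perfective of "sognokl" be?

zetwemk and fahefpevk both end in -k yet inflect differently (zetwemkus, nofahefpevk), so the final letter is not what conditions the rule; the second-to-last letter is.
"sognokl" has second-to-last letter 'k'. The one such stem in the data (sezkukw → sezkukwus) adds -us, so the same rule applies.
So sognokl → sognoklus.

sognoklus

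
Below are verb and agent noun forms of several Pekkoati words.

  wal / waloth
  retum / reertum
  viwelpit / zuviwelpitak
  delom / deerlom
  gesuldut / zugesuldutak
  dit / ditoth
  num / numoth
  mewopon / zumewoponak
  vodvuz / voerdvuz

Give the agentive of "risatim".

num and retum both end in -m yet inflect differently (numoth, reertum), so the final letter is not what conditions the rule; the number of vowels is.
"risatim" has 3 vowels. The stems with 3 vowels (gesuldut → zugesuldutak, viwelpit → zuviwelpitak, mewopon → zumewoponak) add zu- … -ak around the stem.
The other patterns: stems with 1 vowel add -oth; stems with 2 vowels insert -er- after the first vowel.
So risatim → zurisatimak.

zurisatimak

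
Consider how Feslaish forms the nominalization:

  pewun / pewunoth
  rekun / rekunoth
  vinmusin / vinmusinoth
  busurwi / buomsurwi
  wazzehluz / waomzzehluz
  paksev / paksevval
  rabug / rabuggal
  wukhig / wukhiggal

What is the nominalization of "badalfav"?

badalfavval

vinmusin and busurwi both have last vowel 'i' yet inflect differently (vinmusinoth, buomsurwi), so the last vowel is not what conditions the rule; the final letter is.
"badalfav" ends in -v. The one such stem in the data (paksev → paksevval) doubles the final consonant and adds -al (as do rabug, wukhig), so the same rule applies.
So badalfav → badalfavval.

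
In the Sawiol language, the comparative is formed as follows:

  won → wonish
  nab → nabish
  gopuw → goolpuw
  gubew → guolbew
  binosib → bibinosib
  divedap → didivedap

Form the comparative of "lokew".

nab and binosib both end in -b yet inflect differently (nabish, bibinosib), so the final letter is not what conditions the rule; the number of vowels is.
"lokew" has 2 vowels. The stems with 2 vowels (gopuw → goolpuw, gubew → guolbew) insert -ol- after the first vowel.
The other patterns: stems with 1 vowel add -ish; stems with 3 vowels repeat the first consonant+vowel as a prefix.
So lokew → loolkew.

loolkew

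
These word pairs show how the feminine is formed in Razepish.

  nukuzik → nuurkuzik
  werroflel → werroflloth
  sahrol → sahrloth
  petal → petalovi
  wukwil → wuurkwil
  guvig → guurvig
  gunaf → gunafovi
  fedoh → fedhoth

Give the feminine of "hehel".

hehloth

wukwil and petal both end in -l yet inflect differently (wuurkwil, petalovi), so the final letter is not what conditions the rule; the last vowel is.
"hehel" has last vowel 'e'. The one such stem in the data (werroflel → werroflloth) deletes the last vowel and adds -oth (as do sahrol, fedoh), so the same rule applies.
So hehel → hehloth.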